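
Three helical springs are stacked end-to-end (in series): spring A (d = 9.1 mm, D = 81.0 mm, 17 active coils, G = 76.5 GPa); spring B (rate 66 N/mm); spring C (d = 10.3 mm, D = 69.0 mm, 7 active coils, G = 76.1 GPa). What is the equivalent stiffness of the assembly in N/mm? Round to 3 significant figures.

5.73 N/mm

k_A = Gd⁴/(8D³N_a) = (76.5×10³)(9.1⁴)/(8·81.0³·17) = 7.2583 N/mm
k_C = Gd⁴/(8D³N_a) = (76.1×10³)(10.3⁴)/(8·69.0³·7) = 46.558 N/mm
Series: 1/k_eq = 1/7.2583 + 1/66 + 1/46.558 = 0.1744; k_eq = 5.7338 N/mm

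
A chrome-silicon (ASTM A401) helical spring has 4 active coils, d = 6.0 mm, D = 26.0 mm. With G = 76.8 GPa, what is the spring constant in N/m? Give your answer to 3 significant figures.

177000 N/m

k = Gd⁴/(8D³N_a) = (76.8×10³ × 6.0⁴) / (8 × 26.0³ × 4)
  = 9.95328e+07 / 562432 = 176.97 N/mm = 1.7697e+05 N/m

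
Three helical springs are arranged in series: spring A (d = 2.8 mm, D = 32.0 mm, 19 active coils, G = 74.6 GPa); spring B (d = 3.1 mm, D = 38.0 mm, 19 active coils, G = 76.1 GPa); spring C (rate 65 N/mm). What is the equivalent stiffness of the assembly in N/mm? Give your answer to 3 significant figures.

0.437 N/mm

k_A = Gd⁴/(8D³N_a) = (74.6×10³)(2.8⁴)/(8·32.0³·19) = 0.92061 N/mm
k_B = Gd⁴/(8D³N_a) = (76.1×10³)(3.1⁴)/(8·38.0³·19) = 0.84263 N/mm
Series: 1/k_eq = 1/0.92061 + 1/0.84263 + 1/65 = 2.2884; k_eq = 0.43699 N/mm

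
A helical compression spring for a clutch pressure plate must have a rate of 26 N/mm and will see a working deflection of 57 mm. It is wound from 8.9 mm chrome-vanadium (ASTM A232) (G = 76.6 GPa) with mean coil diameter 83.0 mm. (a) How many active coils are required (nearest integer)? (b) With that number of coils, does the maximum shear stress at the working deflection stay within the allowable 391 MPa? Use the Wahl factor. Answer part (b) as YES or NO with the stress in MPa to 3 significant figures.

N_a = Gd⁴/(8D³k) = (76.6×10³)(8.9⁴)/(8·83.0³·26) = 4.041 → N_a = 4
Actual rate k = Gd⁴/(8D³·4) = 26.267 N/mm
Working load F = kδ = 26.267·57 = 1497.2 N
C = 83.0/8.9 = 9.3258; K_W = (4C−1)/(4C−4)+0.615/C = 1.1560
τ_max = K_W·8FD/(πd³) = 1.1560·448.88 = 518.91 MPa
τ_max > 391 MPa → exceeds allowable

(a) 4 coils; (b) NO, τ_max = 519 MPa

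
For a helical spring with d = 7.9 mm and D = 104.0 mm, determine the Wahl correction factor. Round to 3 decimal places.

C = D/d = 104.0/7.9 = 13.1646
K_W = (4C−1)/(4C−4) + 0.615/C = 51.658/48.658 + 0.0467 = 1.1084

1.108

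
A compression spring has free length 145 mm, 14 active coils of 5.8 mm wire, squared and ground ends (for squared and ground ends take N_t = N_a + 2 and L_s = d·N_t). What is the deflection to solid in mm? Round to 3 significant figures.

52.2 mm

N_t = 16; L_s = 5.8·16 = 92.8 mm
δ_solid = L₀ − L_s = 145 − 92.8 = 52.2 mm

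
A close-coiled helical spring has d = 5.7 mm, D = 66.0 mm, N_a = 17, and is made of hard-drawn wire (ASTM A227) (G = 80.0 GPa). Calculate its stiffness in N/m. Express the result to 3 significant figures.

k = Gd⁴/(8D³N_a) = (80.0×10³ × 5.7⁴) / (8 × 66.0³ × 17)
  = 8.4448e+07 / 3.90995e+07 = 2.1598 N/mm = 2159.8 N/m

2160 N/m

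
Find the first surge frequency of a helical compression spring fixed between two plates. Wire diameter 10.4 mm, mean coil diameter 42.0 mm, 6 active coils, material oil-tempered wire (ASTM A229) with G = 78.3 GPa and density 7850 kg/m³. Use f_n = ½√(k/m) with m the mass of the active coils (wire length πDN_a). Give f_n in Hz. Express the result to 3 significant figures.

k = Gd⁴/(8D³N_a) = (78.3×10³)(10.4⁴)/(8·42.0³·6) = 257.58 N/mm = 2.5758e+05 N/m
Wire length L = πDN_a = π·42.0·6 = 791.68 mm
m = ρ·(πd²/4)·L = 7850 × 84.949×10⁻⁶ m² × 0.79168 m = 0.52793 kg
f_n = ½√(k/m) = 0.5·√(2.5758e+05/0.52793) = 0.5·√(4.879e+05) = 349.25 Hz

349 Hz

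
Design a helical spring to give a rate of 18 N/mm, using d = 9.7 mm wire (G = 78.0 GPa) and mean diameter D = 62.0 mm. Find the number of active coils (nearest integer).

20

N_a = Gd⁴/(8D³k) = (78.0×10³ × 9.7⁴)/(8 × 62.0³ × 18)
    = 6.90528e+08 / 3.43192e+07 = 20.12 → 20 coils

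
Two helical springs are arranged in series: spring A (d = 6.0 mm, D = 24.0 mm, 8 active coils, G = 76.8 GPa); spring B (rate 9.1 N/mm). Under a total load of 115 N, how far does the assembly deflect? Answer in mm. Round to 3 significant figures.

k_A = Gd⁴/(8D³N_a) = (76.8×10³)(6.0⁴)/(8·24.0³·8) = 112.5 N/mm
Series: 1/k_eq = 1/112.5 + 1/9.1 = 0.11878; k_eq = 8.419 N/mm
δ = F/k_eq = 115/8.419 = 13.66 mm

13.7 mm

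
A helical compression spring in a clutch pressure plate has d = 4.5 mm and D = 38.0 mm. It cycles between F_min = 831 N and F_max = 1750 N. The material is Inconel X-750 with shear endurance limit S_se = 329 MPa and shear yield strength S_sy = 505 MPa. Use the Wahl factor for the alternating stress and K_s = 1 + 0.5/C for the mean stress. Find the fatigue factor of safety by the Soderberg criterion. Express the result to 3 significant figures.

C = D/d = 38.0/4.5 = 8.4444; K_W = (4C−1)/(4C−4)+0.615/C = 1.1736; K_s = 1+0.5/C = 1.0592
F_a = (F_max−F_min)/2 = 459.5 N; F_m = (F_max+F_min)/2 = 1290.5 N
τ_a = K_W·8F_aD/(πd³) = 1.1736 × 487.95 = 572.64 MPa
τ_m = K_s·8F_mD/(πd³) = 1.0592 × 1370.4 = 1451.5 MPa
Soderberg: 1/n_f = τ_a/S_se + τ_m/S_sy = 572.64/329 + 1451.5/505 = 1.74055 + 2.87432 = 4.6149
n_f = 1/4.6149 = 0.2167

0.217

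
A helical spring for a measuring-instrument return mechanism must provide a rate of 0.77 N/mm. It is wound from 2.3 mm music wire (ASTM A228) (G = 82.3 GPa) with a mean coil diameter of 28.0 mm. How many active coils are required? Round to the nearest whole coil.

17

N_a = Gd⁴/(8D³k) = (82.3×10³ × 2.3⁴)/(8 × 28.0³ × 0.77)
    = 2.30309e+06 / 135224 = 17.03 → 17 coils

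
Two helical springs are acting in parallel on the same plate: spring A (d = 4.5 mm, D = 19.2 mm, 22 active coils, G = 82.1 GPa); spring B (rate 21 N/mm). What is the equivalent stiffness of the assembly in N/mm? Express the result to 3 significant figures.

48.0 N/mm

k_A = Gd⁴/(8D³N_a) = (82.1×10³)(4.5⁴)/(8·19.2³·22) = 27.026 N/mm
Parallel: k_eq = 27.026 + 21 = 48.026 N/mm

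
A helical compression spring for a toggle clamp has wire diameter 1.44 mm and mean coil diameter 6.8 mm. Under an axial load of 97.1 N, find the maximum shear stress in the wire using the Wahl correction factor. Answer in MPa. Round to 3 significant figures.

750 MPa

Spring index C = D/d = 6.8/1.44 = 4.7222
K_W = (4C−1)/(4C−4) + 0.615/C = 17.889/14.889 + 0.1302 = 1.3317
τ₀ = 8FD/(πd³) = 8·97.1·6.8/(π·1.44³) = 5282.24/9.3807 = 563.09 MPa
τ_max = K·τ₀ = 1.3317 × 563.09 = 749.89 MPa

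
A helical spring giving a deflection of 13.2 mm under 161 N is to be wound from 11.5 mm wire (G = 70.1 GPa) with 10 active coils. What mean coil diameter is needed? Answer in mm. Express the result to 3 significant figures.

108 mm

Required rate k = F/δ = 161/13.2 = 12.197 N/mm
D = (Gd⁴/(8N_a·k))^(1/3) = (70.1×10³·11.5⁴/(8·10·12.197))^(1/3)
  = (1.25651e+06)^(1/3) = 107.9085 mm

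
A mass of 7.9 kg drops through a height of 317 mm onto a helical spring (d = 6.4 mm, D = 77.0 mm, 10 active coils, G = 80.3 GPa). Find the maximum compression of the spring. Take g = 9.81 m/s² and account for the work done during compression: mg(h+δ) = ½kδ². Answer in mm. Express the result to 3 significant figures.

138 mm

k = Gd⁴/(8D³N_a) = (80.3×10³)(6.4⁴)/(8·77.0³·10) = 3.6887 N/mm
W = mg = 7.9 × 9.81 = 77.499 N
½kδ² − Wδ − Wh = 0 → δ = (W + √(W² + 2kWh))/k
δ = (77.499 + √(6006.1 + 181242))/3.6887 = (77.499 + 432.72)/3.6887 = 138.32 mm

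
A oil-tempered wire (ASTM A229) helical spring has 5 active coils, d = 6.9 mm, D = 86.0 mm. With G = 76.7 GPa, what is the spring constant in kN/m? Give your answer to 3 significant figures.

6.83 kN/m

k = Gd⁴/(8D³N_a) = (76.7×10³ × 6.9⁴) / (8 × 86.0³ × 5)
  = 1.73857e+08 / 2.54422e+07 = 6.8334 N/mm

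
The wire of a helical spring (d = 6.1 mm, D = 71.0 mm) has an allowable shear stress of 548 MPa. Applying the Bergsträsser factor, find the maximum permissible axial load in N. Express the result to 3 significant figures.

C = D/d = 71.0/6.1 = 11.6393
K_B = (4C+2)/(4C−3) = 48.557/43.557 = 1.1148
τ_max = K·8FD/(πd³) → F_max = τ_allow·πd³/(8DK)
F_max = 548·π·6.1³/(8·71.0·1.1148) = 3.9077e+05/633.2 = 617.13 N

617 N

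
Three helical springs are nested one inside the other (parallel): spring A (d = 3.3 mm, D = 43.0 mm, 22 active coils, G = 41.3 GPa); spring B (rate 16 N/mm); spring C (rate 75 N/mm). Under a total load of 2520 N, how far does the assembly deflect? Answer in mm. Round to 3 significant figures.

27.6 mm

k_A = Gd⁴/(8D³N_a) = (41.3×10³)(3.3⁴)/(8·43.0³·22) = 0.35002 N/mm
Parallel: k_eq = 0.35002 + 16 + 75 = 91.35 N/mm
δ = F/k_eq = 2520/91.35 = 27.586 mm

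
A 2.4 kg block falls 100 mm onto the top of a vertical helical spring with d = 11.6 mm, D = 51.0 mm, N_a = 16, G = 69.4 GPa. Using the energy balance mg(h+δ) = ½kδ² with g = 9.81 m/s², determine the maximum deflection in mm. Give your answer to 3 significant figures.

k = Gd⁴/(8D³N_a) = (69.4×10³)(11.6⁴)/(8·51.0³·16) = 74.007 N/mm
W = mg = 2.4 × 9.81 = 23.544 N
½kδ² − Wδ − Wh = 0 → δ = (W + √(W² + 2kWh))/k
δ = (23.544 + √(554.32 + 348483))/74.007 = (23.544 + 590.79)/74.007 = 8.3011 mm

8.30 mm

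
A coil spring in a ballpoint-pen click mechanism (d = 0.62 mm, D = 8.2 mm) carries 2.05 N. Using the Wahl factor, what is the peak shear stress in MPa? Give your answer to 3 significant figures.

Spring index C = D/d = 8.2/0.62 = 13.2258
K_W = (4C−1)/(4C−4) + 0.615/C = 51.903/48.903 + 0.0465 = 1.1078
τ₀ = 8FD/(πd³) = 8·2.05·8.2/(π·0.62³) = 134.48/0.74873 = 179.61 MPa
τ_max = K·τ₀ = 1.1078 × 179.61 = 198.98 MPa

199 MPa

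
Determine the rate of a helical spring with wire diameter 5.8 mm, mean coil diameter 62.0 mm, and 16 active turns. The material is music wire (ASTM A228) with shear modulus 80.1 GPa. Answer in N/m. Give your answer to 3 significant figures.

2970 N/m

k = Gd⁴/(8D³N_a) = (80.1×10³ × 5.8⁴) / (8 × 62.0³ × 16)
  = 9.06451e+07 / 3.0506e+07 = 2.9714 N/mm = 2971.4 N/m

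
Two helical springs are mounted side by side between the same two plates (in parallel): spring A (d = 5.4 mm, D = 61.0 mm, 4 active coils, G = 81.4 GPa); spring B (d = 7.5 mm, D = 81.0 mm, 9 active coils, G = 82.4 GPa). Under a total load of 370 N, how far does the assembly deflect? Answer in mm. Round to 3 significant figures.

k_A = Gd⁴/(8D³N_a) = (81.4×10³)(5.4⁴)/(8·61.0³·4) = 9.5293 N/mm
k_B = Gd⁴/(8D³N_a) = (82.4×10³)(7.5⁴)/(8·81.0³·9) = 6.8137 N/mm
Parallel: k_eq = 9.5293 + 6.8137 = 16.343 N/mm
δ = F/k_eq = 370/16.343 = 22.64 mm

22.6 mm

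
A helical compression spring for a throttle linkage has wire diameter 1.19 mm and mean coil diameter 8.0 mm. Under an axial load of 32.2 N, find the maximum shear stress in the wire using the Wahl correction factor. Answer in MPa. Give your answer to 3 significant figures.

Spring index C = D/d = 8.0/1.19 = 6.7227
K_W = (4C−1)/(4C−4) + 0.615/C = 25.891/22.891 + 0.0915 = 1.2225
τ₀ = 8FD/(πd³) = 8·32.2·8.0/(π·1.19³) = 2060.8/5.2941 = 389.26 MPa
τ_max = K·τ₀ = 1.2225 × 389.26 = 475.89 MPa

476 MPa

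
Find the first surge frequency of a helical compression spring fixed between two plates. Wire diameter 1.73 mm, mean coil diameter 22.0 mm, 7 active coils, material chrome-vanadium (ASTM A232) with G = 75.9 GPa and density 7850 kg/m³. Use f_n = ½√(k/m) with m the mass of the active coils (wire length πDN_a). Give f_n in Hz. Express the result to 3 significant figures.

k = Gd⁴/(8D³N_a) = (75.9×10³)(1.73⁴)/(8·22.0³·7) = 1.1402 N/mm = 1140.2 N/m
Wire length L = πDN_a = π·22.0·7 = 483.81 mm
m = ρ·(πd²/4)·L = 7850 × 2.3506×10⁻⁶ m² × 0.48381 m = 0.0089273 kg
f_n = ½√(k/m) = 0.5·√(1140.2/0.0089273) = 0.5·√(1.2772e+05) = 178.69 Hz

179 Hz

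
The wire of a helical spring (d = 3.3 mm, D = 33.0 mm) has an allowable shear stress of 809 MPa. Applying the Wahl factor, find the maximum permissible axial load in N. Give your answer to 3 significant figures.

302 N

C = D/d = 33.0/3.3 = 10.0000
K_W = (4C−1)/(4C−4) + 0.615/C = 39.000/36.000 + 0.0615 = 1.1448
τ_max = K·8FD/(πd³) → F_max = τ_allow·πd³/(8DK)
F_max = 809·π·3.3³/(8·33.0·1.1448) = 91336/302.24 = 302.2 N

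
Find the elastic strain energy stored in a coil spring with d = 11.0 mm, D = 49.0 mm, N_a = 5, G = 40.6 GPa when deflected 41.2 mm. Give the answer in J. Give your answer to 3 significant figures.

k = Gd⁴/(8D³N_a) = (40.6×10³)(11.0⁴)/(8·49.0³·5) = 126.31 N/mm
U = ½kδ² = 0.5 × 126.31 × 41.2² = 1.072e+05 N·mm = 107.2 J

107 J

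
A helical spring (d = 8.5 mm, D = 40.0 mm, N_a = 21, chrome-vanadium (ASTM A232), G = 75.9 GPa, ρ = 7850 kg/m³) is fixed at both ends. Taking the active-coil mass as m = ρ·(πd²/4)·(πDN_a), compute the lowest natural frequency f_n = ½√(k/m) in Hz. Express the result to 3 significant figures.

k = Gd⁴/(8D³N_a) = (75.9×10³)(8.5⁴)/(8·40.0³·21) = 36.849 N/mm = 36849 N/m
Wire length L = πDN_a = π·40.0·21 = 2638.9 mm
m = ρ·(πd²/4)·L = 7850 × 56.745×10⁻⁶ m² × 2.6389 m = 1.1755 kg
f_n = ½√(k/m) = 0.5·√(36849/1.1755) = 0.5·√(31347) = 88.526 Hz

88.5 Hz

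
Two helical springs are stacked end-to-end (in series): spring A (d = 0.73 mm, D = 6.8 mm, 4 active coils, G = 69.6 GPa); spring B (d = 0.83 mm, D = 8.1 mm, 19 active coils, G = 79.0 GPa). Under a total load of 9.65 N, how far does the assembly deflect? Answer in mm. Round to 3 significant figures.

k_A = Gd⁴/(8D³N_a) = (69.6×10³)(0.73⁴)/(8·6.8³·4) = 1.9644 N/mm
k_B = Gd⁴/(8D³N_a) = (79.0×10³)(0.83⁴)/(8·8.1³·19) = 0.46413 N/mm
Series: 1/k_eq = 1/1.9644 + 1/0.46413 = 2.6636; k_eq = 0.37543 N/mm
δ = F/k_eq = 9.65/0.37543 = 25.704 mm

25.7 mm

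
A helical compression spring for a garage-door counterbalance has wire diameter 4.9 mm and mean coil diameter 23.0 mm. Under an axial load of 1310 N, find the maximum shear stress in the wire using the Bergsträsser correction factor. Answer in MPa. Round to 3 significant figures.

Spring index C = D/d = 23.0/4.9 = 4.6939
K_B = (4C+2)/(4C−3) = 20.776/15.776 = 1.3169
τ₀ = 8FD/(πd³) = 8·1310·23.0/(π·4.9³) = 241040/369.61 = 652.16 MPa
τ_max = K·τ₀ = 1.3169 × 652.16 = 858.85 MPa

859 MPa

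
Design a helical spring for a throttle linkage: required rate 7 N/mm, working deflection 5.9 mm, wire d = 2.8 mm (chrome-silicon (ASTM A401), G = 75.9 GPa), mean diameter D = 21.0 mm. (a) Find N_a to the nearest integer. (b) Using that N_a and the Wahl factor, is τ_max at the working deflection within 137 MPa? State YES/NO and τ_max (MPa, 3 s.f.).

N_a = Gd⁴/(8D³k) = (75.9×10³)(2.8⁴)/(8·21.0³·7) = 8.996 → N_a = 9
Actual rate k = Gd⁴/(8D³·9) = 6.9965 N/mm
Working load F = kδ = 6.9965·5.9 = 41.28 N
C = 21.0/2.8 = 7.5000; K_W = (4C−1)/(4C−4)+0.615/C = 1.1974
τ_max = K_W·8FD/(πd³) = 1.1974·100.56 = 120.41 MPa
τ_max ≤ 137 MPa → acceptable

(a) 9 coils; (b) YES, τ_max = 120 MPa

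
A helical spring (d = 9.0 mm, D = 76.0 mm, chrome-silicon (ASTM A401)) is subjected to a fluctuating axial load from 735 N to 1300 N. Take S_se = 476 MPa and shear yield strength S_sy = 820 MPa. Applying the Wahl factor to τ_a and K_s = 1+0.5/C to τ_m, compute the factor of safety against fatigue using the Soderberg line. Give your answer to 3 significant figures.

C = D/d = 76.0/9.0 = 8.4444; K_W = (4C−1)/(4C−4)+0.615/C = 1.1736; K_s = 1+0.5/C = 1.0592
F_a = (F_max−F_min)/2 = 282.5 N; F_m = (F_max+F_min)/2 = 1017.5 N
τ_a = K_W·8F_aD/(πd³) = 1.1736 × 74.997 = 88.015 MPa
τ_m = K_s·8F_mD/(πd³) = 1.0592 × 270.12 = 286.12 MPa
Soderberg: 1/n_f = τ_a/S_se + τ_m/S_sy = 88.015/476 + 286.12/820 = 0.18490 + 0.34892 = 0.53383
n_f = 1/0.53383 = 1.873

1.87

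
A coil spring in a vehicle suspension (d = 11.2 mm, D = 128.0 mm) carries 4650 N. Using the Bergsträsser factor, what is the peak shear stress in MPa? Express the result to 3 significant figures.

Spring index C = D/d = 128.0/11.2 = 11.4286
K_B = (4C+2)/(4C−3) = 47.714/42.714 = 1.1171
τ₀ = 8FD/(πd³) = 8·4650·128.0/(π·11.2³) = 4.7616e+06/4413.7 = 1078.8 MPa
τ_max = K·τ₀ = 1.1171 × 1078.8 = 1205.1 MPa

1210 MPa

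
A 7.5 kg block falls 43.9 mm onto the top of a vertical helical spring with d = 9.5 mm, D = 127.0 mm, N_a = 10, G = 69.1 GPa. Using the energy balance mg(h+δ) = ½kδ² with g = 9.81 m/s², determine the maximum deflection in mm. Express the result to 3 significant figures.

k = Gd⁴/(8D³N_a) = (69.1×10³)(9.5⁴)/(8·127.0³·10) = 3.4346 N/mm
W = mg = 7.5 × 9.81 = 73.575 N
½kδ² − Wδ − Wh = 0 → δ = (W + √(W² + 2kWh))/k
δ = (73.575 + √(5413.3 + 22186.9))/3.4346 = (73.575 + 166.13)/3.4346 = 69.793 mm

69.8 mm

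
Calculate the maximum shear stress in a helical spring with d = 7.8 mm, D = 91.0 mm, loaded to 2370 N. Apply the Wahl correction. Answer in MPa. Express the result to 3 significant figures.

1300 MPa

Spring index C = D/d = 91.0/7.8 = 11.6667
K_W = (4C−1)/(4C−4) + 0.615/C = 45.667/42.667 + 0.0527 = 1.1230
τ₀ = 8FD/(πd³) = 8·2370·91.0/(π·7.8³) = 1.72536e+06/1490.8 = 1157.3 MPa
τ_max = K·τ₀ = 1.1230 × 1157.3 = 1299.7 MPa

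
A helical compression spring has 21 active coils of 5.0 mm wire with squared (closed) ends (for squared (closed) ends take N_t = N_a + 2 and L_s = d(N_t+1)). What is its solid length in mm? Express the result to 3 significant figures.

squared (closed) ends: N_t = N_a + 2 = 21 + 2 = 23
L_s = d·(N_t+1) = 5.0 × 24 = 120 mm

120 mm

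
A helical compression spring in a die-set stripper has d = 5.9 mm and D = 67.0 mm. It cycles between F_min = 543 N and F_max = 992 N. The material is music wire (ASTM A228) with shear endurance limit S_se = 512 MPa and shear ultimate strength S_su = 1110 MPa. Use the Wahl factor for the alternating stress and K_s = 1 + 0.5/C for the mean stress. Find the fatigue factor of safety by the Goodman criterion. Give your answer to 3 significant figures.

C = D/d = 67.0/5.9 = 11.3559; K_W = (4C−1)/(4C−4)+0.615/C = 1.1266; K_s = 1+0.5/C = 1.0440
F_a = (F_max−F_min)/2 = 224.5 N; F_m = (F_max+F_min)/2 = 767.5 N
τ_a = K_W·8F_aD/(πd³) = 1.1266 × 186.5 = 210.11 MPa
τ_m = K_s·8F_mD/(πd³) = 1.0440 × 637.58 = 665.66 MPa
Goodman: 1/n_f = τ_a/S_se + τ_m/S_su = 210.11/512 + 665.66/1110 = 0.41036 + 0.59969 = 1.0101
n_f = 1/1.0101 = 0.99

0.990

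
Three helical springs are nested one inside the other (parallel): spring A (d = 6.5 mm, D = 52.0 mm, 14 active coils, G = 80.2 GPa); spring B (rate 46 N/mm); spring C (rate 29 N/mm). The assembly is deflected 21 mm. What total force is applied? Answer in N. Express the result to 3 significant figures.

k_A = Gd⁴/(8D³N_a) = (80.2×10³)(6.5⁴)/(8·52.0³·14) = 9.0908 N/mm
Parallel: k_eq = 9.0908 + 46 + 29 = 84.091 N/mm
F = k_eq·δ = 84.091·21 = 1765.9 N

1770 N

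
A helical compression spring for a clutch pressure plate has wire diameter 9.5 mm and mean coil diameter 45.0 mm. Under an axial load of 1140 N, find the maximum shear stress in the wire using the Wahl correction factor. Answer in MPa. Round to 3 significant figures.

Spring index C = D/d = 45.0/9.5 = 4.7368
K_W = (4C−1)/(4C−4) + 0.615/C = 17.947/14.947 + 0.1298 = 1.3305
τ₀ = 8FD/(πd³) = 8·1140·45.0/(π·9.5³) = 410400/2693.5 = 152.37 MPa
τ_max = K·τ₀ = 1.3305 × 152.37 = 202.73 MPa

203 MPa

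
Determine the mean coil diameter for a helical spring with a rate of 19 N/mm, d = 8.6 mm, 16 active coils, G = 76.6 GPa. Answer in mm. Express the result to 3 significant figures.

D = (Gd⁴/(8N_a·k))^(1/3) = (76.6×10³·8.6⁴/(8·16·19))^(1/3)
  = (172290)^(1/3) = 55.6442 mm

55.6 mm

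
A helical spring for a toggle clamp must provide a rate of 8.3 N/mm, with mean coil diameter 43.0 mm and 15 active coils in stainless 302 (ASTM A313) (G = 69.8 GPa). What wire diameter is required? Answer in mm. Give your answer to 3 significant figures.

5.80 mm

d = (8D³N_a·k / G)^(1/4) = (8·43.0³·15·8.3 / (69.8×10³))^0.25
  = (1134.5)^0.25 = 5.8037 mm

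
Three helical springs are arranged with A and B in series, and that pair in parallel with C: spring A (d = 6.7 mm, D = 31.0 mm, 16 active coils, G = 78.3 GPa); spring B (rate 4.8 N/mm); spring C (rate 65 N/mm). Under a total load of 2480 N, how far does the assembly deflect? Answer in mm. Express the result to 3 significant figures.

k_A = Gd⁴/(8D³N_a) = (78.3×10³)(6.7⁴)/(8·31.0³·16) = 41.378 N/mm
Springs A,B series: k_AB = 1/(1/41.378+1/4.8) = 4.3011 N/mm; parallel with C: k_eq = 4.3011+65 = 69.301 N/mm
δ = F/k_eq = 2480/69.301 = 35.786 mm

35.8 mm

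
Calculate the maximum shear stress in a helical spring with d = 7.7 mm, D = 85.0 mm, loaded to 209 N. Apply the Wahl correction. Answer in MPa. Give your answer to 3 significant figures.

Spring index C = D/d = 85.0/7.7 = 11.0390
K_W = (4C−1)/(4C−4) + 0.615/C = 43.156/40.156 + 0.0557 = 1.1304
τ₀ = 8FD/(πd³) = 8·209·85.0/(π·7.7³) = 142120/1434.2 = 99.091 MPa
τ_max = K·τ₀ = 1.1304 × 99.091 = 112.01 MPa

112 MPa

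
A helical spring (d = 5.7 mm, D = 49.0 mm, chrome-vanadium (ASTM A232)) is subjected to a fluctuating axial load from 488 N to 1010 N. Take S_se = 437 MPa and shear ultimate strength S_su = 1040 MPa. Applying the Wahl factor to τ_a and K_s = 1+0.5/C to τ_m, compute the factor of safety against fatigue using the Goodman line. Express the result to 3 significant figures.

1.02

C = D/d = 49.0/5.7 = 8.5965; K_W = (4C−1)/(4C−4)+0.615/C = 1.1703; K_s = 1+0.5/C = 1.0582
F_a = (F_max−F_min)/2 = 261 N; F_m = (F_max+F_min)/2 = 749 N
τ_a = K_W·8F_aD/(πd³) = 1.1703 × 175.85 = 205.8 MPa
τ_m = K_s·8F_mD/(πd³) = 1.0582 × 504.65 = 534.01 MPa
Goodman: 1/n_f = τ_a/S_se + τ_m/S_su = 205.8/437 + 534.01/1040 = 0.47093 + 0.51347 = 0.9844
n_f = 1/0.9844 = 1.016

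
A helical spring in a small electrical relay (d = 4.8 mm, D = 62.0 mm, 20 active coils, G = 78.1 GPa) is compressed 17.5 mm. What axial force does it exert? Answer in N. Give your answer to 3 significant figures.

k = Gd⁴/(8D³N_a) = (78.1×10³)(4.8⁴)/(8·62.0³·20) = 1.0872 N/mm
F = k·δ = 1.0872 × 17.5 = 19.027 N

19.0 N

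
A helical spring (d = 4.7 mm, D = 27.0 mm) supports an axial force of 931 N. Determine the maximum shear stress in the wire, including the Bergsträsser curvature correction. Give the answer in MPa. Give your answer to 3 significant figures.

Spring index C = D/d = 27.0/4.7 = 5.7447
K_B = (4C+2)/(4C−3) = 24.979/19.979 = 1.2503
τ₀ = 8FD/(πd³) = 8·931·27.0/(π·4.7³) = 201096/326.17 = 616.54 MPa
τ_max = K·τ₀ = 1.2503 × 616.54 = 770.84 MPa

771 MPa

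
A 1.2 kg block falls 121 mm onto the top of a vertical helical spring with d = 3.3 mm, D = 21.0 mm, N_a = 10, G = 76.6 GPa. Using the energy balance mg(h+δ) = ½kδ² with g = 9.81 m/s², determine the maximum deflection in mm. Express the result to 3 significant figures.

k = Gd⁴/(8D³N_a) = (76.6×10³)(3.3⁴)/(8·21.0³·10) = 12.261 N/mm
W = mg = 1.2 × 9.81 = 11.772 N
½kδ² − Wδ − Wh = 0 → δ = (W + √(W² + 2kWh))/k
δ = (11.772 + √(138.58 + 34930.3))/12.261 = (11.772 + 187.27)/12.261 = 16.233 mm

16.2 mm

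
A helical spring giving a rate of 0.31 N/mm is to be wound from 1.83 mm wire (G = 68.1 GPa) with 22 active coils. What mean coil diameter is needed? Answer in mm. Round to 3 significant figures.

D = (Gd⁴/(8N_a·k))^(1/3) = (68.1×10³·1.83⁴/(8·22·0.31))^(1/3)
  = (13998.4)^(1/3) = 24.1005 mm

24.1 mm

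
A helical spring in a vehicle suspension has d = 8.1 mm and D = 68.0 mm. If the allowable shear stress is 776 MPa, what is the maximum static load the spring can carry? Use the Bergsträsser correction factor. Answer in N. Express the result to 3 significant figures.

C = D/d = 68.0/8.1 = 8.3951
K_B = (4C+2)/(4C−3) = 35.580/30.580 = 1.1635
τ_max = K·8FD/(πd³) → F_max = τ_allow·πd³/(8DK)
F_max = 776·π·8.1³/(8·68.0·1.1635) = 1.2956e+06/632.95 = 2046.9 N

2050 N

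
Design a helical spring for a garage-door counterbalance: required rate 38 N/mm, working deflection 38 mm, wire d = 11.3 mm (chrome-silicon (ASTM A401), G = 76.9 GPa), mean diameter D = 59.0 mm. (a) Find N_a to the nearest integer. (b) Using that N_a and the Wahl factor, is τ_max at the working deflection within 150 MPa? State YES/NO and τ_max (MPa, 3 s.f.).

(a) 20 coils; (b) NO, τ_max = 196 MPa

N_a = Gd⁴/(8D³k) = (76.9×10³)(11.3⁴)/(8·59.0³·38) = 20.08 → N_a = 20
Actual rate k = Gd⁴/(8D³·20) = 38.156 N/mm
Working load F = kδ = 38.156·38 = 1449.9 N
C = 59.0/11.3 = 5.2212; K_W = (4C−1)/(4C−4)+0.615/C = 1.2955
τ_max = K_W·8FD/(πd³) = 1.2955·150.97 = 195.58 MPa
τ_max > 150 MPa → exceeds allowable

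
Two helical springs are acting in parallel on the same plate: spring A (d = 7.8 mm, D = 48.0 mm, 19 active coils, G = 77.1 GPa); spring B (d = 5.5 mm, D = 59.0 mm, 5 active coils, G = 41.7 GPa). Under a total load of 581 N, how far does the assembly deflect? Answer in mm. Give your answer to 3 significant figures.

k_A = Gd⁴/(8D³N_a) = (77.1×10³)(7.8⁴)/(8·48.0³·19) = 16.977 N/mm
k_B = Gd⁴/(8D³N_a) = (41.7×10³)(5.5⁴)/(8·59.0³·5) = 4.6448 N/mm
Parallel: k_eq = 16.977 + 4.6448 = 21.622 N/mm
δ = F/k_eq = 581/21.622 = 26.871 mm

26.9 mm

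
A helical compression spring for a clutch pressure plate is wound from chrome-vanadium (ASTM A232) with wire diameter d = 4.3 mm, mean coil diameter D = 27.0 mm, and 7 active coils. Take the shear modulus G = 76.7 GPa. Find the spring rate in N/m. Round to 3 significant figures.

23800 N/m

k = Gd⁴/(8D³N_a) = (76.7×10³ × 4.3⁴) / (8 × 27.0³ × 7)
  = 2.62222e+07 / 1.10225e+06 = 23.79 N/mm = 23790 N/m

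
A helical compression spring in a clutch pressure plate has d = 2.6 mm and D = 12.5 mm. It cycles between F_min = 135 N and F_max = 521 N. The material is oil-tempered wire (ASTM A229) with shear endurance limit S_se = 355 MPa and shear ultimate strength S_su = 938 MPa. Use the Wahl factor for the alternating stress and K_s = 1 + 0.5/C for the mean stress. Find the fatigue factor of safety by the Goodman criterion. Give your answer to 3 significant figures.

0.499

C = D/d = 12.5/2.6 = 4.8077; K_W = (4C−1)/(4C−4)+0.615/C = 1.3249; K_s = 1+0.5/C = 1.1040
F_a = (F_max−F_min)/2 = 193 N; F_m = (F_max+F_min)/2 = 328 N
τ_a = K_W·8F_aD/(πd³) = 1.3249 × 349.53 = 463.09 MPa
τ_m = K_s·8F_mD/(πd³) = 1.1040 × 594.02 = 655.8 MPa
Goodman: 1/n_f = τ_a/S_se + τ_m/S_su = 463.09/355 + 655.8/938 = 1.30448 + 0.69915 = 2.0036
n_f = 1/2.0036 = 0.4991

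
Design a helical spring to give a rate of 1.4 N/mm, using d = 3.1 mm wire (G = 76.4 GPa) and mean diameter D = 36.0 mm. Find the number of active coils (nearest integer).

14

N_a = Gd⁴/(8D³k) = (76.4×10³ × 3.1⁴)/(8 × 36.0³ × 1.4)
    = 7.0557e+06 / 522547 = 13.5 → 14 coils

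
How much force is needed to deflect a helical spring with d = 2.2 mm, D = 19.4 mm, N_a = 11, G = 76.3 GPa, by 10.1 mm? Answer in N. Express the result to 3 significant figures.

28.1 N

k = Gd⁴/(8D³N_a) = (76.3×10³)(2.2⁴)/(8·19.4³·11) = 2.7818 N/mm
F = k·δ = 2.7818 × 10.1 = 28.096 N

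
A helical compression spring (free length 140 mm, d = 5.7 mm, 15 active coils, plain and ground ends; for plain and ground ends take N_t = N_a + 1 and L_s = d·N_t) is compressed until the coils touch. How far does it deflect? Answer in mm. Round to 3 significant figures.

N_t = 16; L_s = 5.7·16 = 91.2 mm
δ_solid = L₀ − L_s = 140 − 91.2 = 48.8 mm

48.8 mm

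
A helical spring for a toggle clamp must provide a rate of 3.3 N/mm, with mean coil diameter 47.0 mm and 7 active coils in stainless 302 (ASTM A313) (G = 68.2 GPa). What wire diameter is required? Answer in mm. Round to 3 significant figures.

d = (8D³N_a·k / G)^(1/4) = (8·47.0³·7·3.3 / (68.2×10³))^0.25
  = (281.33)^0.25 = 4.0955 mm

4.10 mm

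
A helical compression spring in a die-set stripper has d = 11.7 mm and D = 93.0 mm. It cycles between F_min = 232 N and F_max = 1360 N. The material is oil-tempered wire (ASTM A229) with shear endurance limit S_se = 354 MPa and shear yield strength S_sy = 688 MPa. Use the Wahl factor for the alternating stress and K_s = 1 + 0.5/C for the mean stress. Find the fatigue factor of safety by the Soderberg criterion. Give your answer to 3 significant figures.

C = D/d = 93.0/11.7 = 7.9487; K_W = (4C−1)/(4C−4)+0.615/C = 1.1853; K_s = 1+0.5/C = 1.0629
F_a = (F_max−F_min)/2 = 564 N; F_m = (F_max+F_min)/2 = 796 N
τ_a = K_W·8F_aD/(πd³) = 1.1853 × 83.396 = 98.85 MPa
τ_m = K_s·8F_mD/(πd³) = 1.0629 × 117.7 = 125.1 MPa
Soderberg: 1/n_f = τ_a/S_se + τ_m/S_sy = 98.85/354 + 125.1/688 = 0.27924 + 0.18184 = 0.46107
n_f = 1/0.46107 = 2.169

2.17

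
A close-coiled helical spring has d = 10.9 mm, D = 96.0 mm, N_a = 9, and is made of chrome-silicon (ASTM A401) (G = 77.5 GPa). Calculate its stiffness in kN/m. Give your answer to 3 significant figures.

k = Gd⁴/(8D³N_a) = (77.5×10³ × 10.9⁴) / (8 × 96.0³ × 9)
  = 1.09398e+09 / 6.3701e+07 = 17.174 N/mm

17.2 kN/m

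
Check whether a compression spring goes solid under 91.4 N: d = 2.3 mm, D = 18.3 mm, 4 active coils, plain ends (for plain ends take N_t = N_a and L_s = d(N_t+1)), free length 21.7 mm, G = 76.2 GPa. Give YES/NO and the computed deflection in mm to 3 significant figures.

k = Gd⁴/(8D³N_a) = (76.2×10³)(2.3⁴)/(8·18.3³·4) = 10.873 N/mm
N_t = 4; L_s = 2.3·5 = 11.5 mm; δ_solid = L₀ − L_s = 21.7 − 11.5 = 10.2 mm
δ = F/k = 91.4/10.873 = 8.4059 mm
δ < δ_solid → spring does not go solid

NO, δ = 8.41 mm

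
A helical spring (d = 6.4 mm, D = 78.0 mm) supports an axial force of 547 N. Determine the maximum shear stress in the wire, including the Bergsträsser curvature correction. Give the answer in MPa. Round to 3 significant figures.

460 MPa

Spring index C = D/d = 78.0/6.4 = 12.1875
K_B = (4C+2)/(4C−3) = 50.750/45.750 = 1.1093
τ₀ = 8FD/(πd³) = 8·547·78.0/(π·6.4³) = 341328/823.55 = 414.46 MPa
τ_max = K·τ₀ = 1.1093 × 414.46 = 459.76 MPa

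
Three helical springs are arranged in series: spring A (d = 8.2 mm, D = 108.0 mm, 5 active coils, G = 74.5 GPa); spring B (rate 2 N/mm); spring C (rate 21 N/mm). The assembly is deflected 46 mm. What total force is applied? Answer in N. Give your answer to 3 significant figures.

66.0 N

k_A = Gd⁴/(8D³N_a) = (74.5×10³)(8.2⁴)/(8·108.0³·5) = 6.6847 N/mm
Series: 1/k_eq = 1/6.6847 + 1/2 + 1/21 = 0.69721; k_eq = 1.4343 N/mm
F = k_eq·δ = 1.4343·46 = 65.977 N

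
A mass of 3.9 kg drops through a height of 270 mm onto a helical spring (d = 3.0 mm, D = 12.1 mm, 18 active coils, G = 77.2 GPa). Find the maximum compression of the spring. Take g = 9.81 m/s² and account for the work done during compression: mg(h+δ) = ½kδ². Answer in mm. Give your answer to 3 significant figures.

30.6 mm

k = Gd⁴/(8D³N_a) = (77.2×10³)(3.0⁴)/(8·12.1³·18) = 24.512 N/mm
W = mg = 3.9 × 9.81 = 38.259 N
½kδ² − Wδ − Wh = 0 → δ = (W + √(W² + 2kWh))/k
δ = (38.259 + √(1463.8 + 506420))/24.512 = (38.259 + 712.66)/24.512 = 30.634 mm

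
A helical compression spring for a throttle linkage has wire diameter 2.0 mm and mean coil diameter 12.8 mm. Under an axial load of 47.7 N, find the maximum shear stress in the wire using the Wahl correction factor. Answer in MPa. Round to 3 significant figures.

Spring index C = D/d = 12.8/2.0 = 6.4000
K_W = (4C−1)/(4C−4) + 0.615/C = 24.600/21.600 + 0.0961 = 1.2350
τ₀ = 8FD/(πd³) = 8·47.7·12.8/(π·2.0³) = 4884.48/25.133 = 194.35 MPa
τ_max = K·τ₀ = 1.2350 × 194.35 = 240.02 MPa

240 MPa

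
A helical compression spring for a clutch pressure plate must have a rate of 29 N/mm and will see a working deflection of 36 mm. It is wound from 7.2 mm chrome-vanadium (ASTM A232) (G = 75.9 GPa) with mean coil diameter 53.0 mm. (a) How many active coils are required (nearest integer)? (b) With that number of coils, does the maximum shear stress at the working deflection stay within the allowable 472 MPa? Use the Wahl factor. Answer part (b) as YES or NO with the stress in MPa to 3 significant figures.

N_a = Gd⁴/(8D³k) = (75.9×10³)(7.2⁴)/(8·53.0³·29) = 5.905 → N_a = 6
Actual rate k = Gd⁴/(8D³·6) = 28.543 N/mm
Working load F = kδ = 28.543·36 = 1027.6 N
C = 53.0/7.2 = 7.3611; K_W = (4C−1)/(4C−4)+0.615/C = 1.2015
τ_max = K_W·8FD/(πd³) = 1.2015·371.56 = 446.41 MPa
τ_max ≤ 472 MPa → acceptable

(a) 6 coils; (b) YES, τ_max = 446 MPa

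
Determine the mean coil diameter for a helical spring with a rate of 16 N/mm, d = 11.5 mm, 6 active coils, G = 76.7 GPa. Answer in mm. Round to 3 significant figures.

120 mm

D = (Gd⁴/(8N_a·k))^(1/3) = (76.7×10³·11.5⁴/(8·6·16))^(1/3)
  = (1.74673e+06)^(1/3) = 120.4320 mm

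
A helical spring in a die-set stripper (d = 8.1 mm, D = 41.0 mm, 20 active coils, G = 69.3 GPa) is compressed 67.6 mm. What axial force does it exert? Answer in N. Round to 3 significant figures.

1830 N

k = Gd⁴/(8D³N_a) = (69.3×10³)(8.1⁴)/(8·41.0³·20) = 27.052 N/mm
F = k·δ = 27.052 × 67.6 = 1828.7 N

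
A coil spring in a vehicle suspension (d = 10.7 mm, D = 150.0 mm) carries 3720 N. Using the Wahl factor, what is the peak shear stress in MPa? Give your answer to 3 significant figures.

Spring index C = D/d = 150.0/10.7 = 14.0187
K_W = (4C−1)/(4C−4) + 0.615/C = 55.075/52.075 + 0.0439 = 1.1015
τ₀ = 8FD/(πd³) = 8·3720·150.0/(π·10.7³) = 4.464e+06/3848.6 = 1159.9 MPa
τ_max = K·τ₀ = 1.1015 × 1159.9 = 1277.6 MPa

1280 MPa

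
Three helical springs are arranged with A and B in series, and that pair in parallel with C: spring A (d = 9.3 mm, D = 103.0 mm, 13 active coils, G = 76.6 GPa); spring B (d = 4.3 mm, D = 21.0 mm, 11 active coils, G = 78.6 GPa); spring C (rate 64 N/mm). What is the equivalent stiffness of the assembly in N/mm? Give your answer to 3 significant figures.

k_A = Gd⁴/(8D³N_a) = (76.6×10³)(9.3⁴)/(8·103.0³·13) = 5.0421 N/mm
k_B = Gd⁴/(8D³N_a) = (78.6×10³)(4.3⁴)/(8·21.0³·11) = 32.973 N/mm
Springs A,B series: k_AB = 1/(1/5.0421+1/32.973) = 4.3734 N/mm; parallel with C: k_eq = 4.3734+64 = 68.373 N/mm

68.4 N/mm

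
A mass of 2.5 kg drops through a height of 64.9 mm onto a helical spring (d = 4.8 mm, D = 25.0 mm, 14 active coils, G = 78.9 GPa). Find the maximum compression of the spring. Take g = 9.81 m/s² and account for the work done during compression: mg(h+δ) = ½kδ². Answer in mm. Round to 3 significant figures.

k = Gd⁴/(8D³N_a) = (78.9×10³)(4.8⁴)/(8·25.0³·14) = 23.933 N/mm
W = mg = 2.5 × 9.81 = 24.525 N
½kδ² − Wδ − Wh = 0 → δ = (W + √(W² + 2kWh))/k
δ = (24.525 + √(601.48 + 76188.2))/23.933 = (24.525 + 277.11)/23.933 = 12.603 mm

12.6 mm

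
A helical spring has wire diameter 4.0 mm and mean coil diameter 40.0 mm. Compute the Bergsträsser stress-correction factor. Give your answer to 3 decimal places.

C = D/d = 40.0/4.0 = 10.0000
K_B = (4C+2)/(4C−3) = 42.000/37.000 = 1.1351

1.135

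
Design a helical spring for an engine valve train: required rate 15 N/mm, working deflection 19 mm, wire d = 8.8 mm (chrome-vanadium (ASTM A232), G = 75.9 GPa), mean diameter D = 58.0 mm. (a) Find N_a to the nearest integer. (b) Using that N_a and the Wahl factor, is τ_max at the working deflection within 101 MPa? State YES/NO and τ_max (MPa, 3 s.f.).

N_a = Gd⁴/(8D³k) = (75.9×10³)(8.8⁴)/(8·58.0³·15) = 19.44 → N_a = 19
Actual rate k = Gd⁴/(8D³·19) = 15.348 N/mm
Working load F = kδ = 15.348·19 = 291.61 N
C = 58.0/8.8 = 6.5909; K_W = (4C−1)/(4C−4)+0.615/C = 1.2275
τ_max = K_W·8FD/(πd³) = 1.2275·63.2 = 77.576 MPa
τ_max ≤ 101 MPa → acceptable

(a) 19 coils; (b) YES, τ_max = 77.6 MPa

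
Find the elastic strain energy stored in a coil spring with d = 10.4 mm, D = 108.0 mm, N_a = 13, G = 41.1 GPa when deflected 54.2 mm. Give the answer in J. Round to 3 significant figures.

k = Gd⁴/(8D³N_a) = (41.1×10³)(10.4⁴)/(8·108.0³·13) = 3.67 N/mm
U = ½kδ² = 0.5 × 3.67 × 54.2² = 5390.6 N·mm = 5.3906 J

5.39 J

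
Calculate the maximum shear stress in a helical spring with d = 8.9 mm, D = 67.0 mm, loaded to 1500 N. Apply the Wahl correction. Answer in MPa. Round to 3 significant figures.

Spring index C = D/d = 67.0/8.9 = 7.5281
K_W = (4C−1)/(4C−4) + 0.615/C = 29.112/26.112 + 0.0817 = 1.1966
τ₀ = 8FD/(πd³) = 8·1500·67.0/(π·8.9³) = 804000/2214.7 = 363.02 MPa
τ_max = K·τ₀ = 1.1966 × 363.02 = 434.39 MPa

434 MPa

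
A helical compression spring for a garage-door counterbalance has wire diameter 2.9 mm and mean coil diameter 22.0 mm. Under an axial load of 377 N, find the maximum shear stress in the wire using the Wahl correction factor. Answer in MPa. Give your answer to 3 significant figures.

Spring index C = D/d = 22.0/2.9 = 7.5862
K_W = (4C−1)/(4C−4) + 0.615/C = 29.345/26.345 + 0.0811 = 1.1949
τ₀ = 8FD/(πd³) = 8·377·22.0/(π·2.9³) = 66352/76.62 = 865.98 MPa
τ_max = K·τ₀ = 1.1949 × 865.98 = 1034.8 MPa

1030 MPa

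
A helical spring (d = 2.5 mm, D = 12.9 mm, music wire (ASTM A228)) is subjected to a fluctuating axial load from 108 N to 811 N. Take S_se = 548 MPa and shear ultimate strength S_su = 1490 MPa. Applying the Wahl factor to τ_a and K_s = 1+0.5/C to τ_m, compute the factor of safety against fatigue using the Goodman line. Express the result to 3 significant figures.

0.406

C = D/d = 12.9/2.5 = 5.1600; K_W = (4C−1)/(4C−4)+0.615/C = 1.2995; K_s = 1+0.5/C = 1.0969
F_a = (F_max−F_min)/2 = 351.5 N; F_m = (F_max+F_min)/2 = 459.5 N
τ_a = K_W·8F_aD/(πd³) = 1.2995 × 738.98 = 960.29 MPa
τ_m = K_s·8F_mD/(πd³) = 1.0969 × 966.04 = 1059.6 MPa
Goodman: 1/n_f = τ_a/S_se + τ_m/S_su = 960.29/548 + 1059.6/1490 = 1.75236 + 0.71117 = 2.4635
n_f = 1/2.4635 = 0.4059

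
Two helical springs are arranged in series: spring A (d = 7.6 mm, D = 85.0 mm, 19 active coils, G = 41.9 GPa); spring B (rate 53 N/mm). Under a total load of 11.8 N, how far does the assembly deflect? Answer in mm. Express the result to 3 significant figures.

8.10 mm

k_A = Gd⁴/(8D³N_a) = (41.9×10³)(7.6⁴)/(8·85.0³·19) = 1.4975 N/mm
Series: 1/k_eq = 1/1.4975 + 1/53 = 0.68665; k_eq = 1.4564 N/mm
δ = F/k_eq = 11.8/1.4564 = 8.1024 mm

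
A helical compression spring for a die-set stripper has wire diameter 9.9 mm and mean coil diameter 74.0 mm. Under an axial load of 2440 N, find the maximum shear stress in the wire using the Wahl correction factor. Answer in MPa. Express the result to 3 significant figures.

Spring index C = D/d = 74.0/9.9 = 7.4747
K_W = (4C−1)/(4C−4) + 0.615/C = 28.899/25.899 + 0.0823 = 1.1981
τ₀ = 8FD/(πd³) = 8·2440·74.0/(π·9.9³) = 1.44448e+06/3048.3 = 473.87 MPa
τ_max = K·τ₀ = 1.1981 × 473.87 = 567.75 MPa

568 MPa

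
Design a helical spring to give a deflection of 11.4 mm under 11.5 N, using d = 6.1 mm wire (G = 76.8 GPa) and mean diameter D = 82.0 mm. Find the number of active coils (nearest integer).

Required rate k = F/δ = 11.5/11.4 = 1.0088 N/mm
N_a = Gd⁴/(8D³k) = (76.8×10³ × 6.1⁴)/(8 × 82.0³ × 1.0088)
    = 1.06336e+08 / 4.44964e+06 = 23.9 → 24 coils

24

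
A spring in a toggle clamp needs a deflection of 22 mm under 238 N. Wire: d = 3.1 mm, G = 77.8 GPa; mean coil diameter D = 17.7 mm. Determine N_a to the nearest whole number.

15

Required rate k = F/δ = 238/22 = 10.818 N/mm
N_a = Gd⁴/(8D³k) = (77.8×10³ × 3.1⁴)/(8 × 17.7³ × 10.818)
    = 7.18499e+06 / 479915 = 14.97 → 15 coils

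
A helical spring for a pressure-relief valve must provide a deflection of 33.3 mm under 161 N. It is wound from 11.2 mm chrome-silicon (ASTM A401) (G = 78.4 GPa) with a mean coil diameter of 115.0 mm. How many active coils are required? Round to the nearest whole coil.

Required rate k = F/δ = 161/33.3 = 4.8348 N/mm
N_a = Gd⁴/(8D³k) = (78.4×10³ × 11.2⁴)/(8 × 115.0³ × 4.8348)
    = 1.23364e+09 / 5.88254e+07 = 20.97 → 21 coils

21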